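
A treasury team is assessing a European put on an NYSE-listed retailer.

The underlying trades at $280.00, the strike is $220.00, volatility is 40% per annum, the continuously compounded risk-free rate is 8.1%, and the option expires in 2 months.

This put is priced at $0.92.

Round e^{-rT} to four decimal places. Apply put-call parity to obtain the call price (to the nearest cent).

exp(−rT) = exp(−0.081·0.1667) = 0.9866
Put-call parity: C − P = S − K·e^(−rT) = 280 − 220·0.9866 = 280 − 217.0520 = 62.9480
C = P + (C − P) = 0.92 + (62.9480) = 63.8680

$63.87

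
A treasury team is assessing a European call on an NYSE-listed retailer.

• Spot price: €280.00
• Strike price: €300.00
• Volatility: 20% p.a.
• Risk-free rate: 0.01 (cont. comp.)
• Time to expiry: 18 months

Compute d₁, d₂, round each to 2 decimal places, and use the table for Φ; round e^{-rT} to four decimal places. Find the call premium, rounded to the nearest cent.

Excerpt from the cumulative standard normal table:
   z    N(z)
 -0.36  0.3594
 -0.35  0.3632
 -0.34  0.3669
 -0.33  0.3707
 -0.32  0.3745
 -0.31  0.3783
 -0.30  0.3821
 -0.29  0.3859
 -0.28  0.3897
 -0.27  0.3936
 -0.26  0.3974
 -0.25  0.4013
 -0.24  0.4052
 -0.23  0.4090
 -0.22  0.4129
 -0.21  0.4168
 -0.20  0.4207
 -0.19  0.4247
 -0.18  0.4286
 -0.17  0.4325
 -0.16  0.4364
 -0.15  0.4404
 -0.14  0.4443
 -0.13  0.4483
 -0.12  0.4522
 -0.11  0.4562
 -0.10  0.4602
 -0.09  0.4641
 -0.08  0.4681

T = 1.5;  σ√T = 0.2449
d₁ = [ln(280/300) + (0.01 + 0.2²/2)·1.5] / 0.2449 = [-0.0690 + 0.0450] / 0.2449 = -0.0980 ≈ -0.10
d₂ = d₁ − σ√T = -0.0980 − 0.2449 = -0.3429 ≈ -0.34
e^(−rT) = e^(−0.01·1.5) = 0.9851
N(d₁) = N(-0.10) = 0.4602;  N(d₂) = N(-0.34) = 0.3669
C = 280·0.4602 − 300·0.9851·0.3669 = 128.8560 − 108.4300 = 20.4260

€20.43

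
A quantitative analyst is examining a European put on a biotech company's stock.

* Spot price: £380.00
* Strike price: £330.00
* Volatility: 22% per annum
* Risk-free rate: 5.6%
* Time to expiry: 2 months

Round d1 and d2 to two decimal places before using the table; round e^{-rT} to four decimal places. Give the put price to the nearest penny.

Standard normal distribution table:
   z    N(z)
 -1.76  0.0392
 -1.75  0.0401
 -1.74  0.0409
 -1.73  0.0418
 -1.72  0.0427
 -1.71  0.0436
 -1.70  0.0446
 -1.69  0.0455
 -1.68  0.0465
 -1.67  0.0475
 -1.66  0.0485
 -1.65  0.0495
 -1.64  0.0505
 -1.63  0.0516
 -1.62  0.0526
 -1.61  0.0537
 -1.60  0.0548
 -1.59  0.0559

σ√T = 0.22·√0.1667 = 0.0898
d₁ = [ln(380/330) + (0.056 + 0.22²/2)·0.1667] / 0.0898 = [0.1411 + 0.0134] / 0.0898 = 1.7196 → 1.72
d₂ = d₁ − σ√T = 1.7196 − 0.0898 = 1.6298 → 1.63
exp(−rT) = exp(−0.056·0.1667) = 0.9907
P = 330·0.9907·N(-1.63) − 380·N(-1.72) = 330·0.9907·0.0516 − 380·0.0427 = 16.8696 − 16.2260 = 0.6436

£0.64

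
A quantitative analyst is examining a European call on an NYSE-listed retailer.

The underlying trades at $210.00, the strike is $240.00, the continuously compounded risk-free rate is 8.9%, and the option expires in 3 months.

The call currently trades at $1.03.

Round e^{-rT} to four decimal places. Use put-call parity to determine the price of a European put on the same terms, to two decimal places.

$25.75

exp(−rT) = exp(−0.089·0.25) = 0.9780
Put-call parity: C − P = S − K·e^(−rT) = 210 − 240·0.9780 = 210 − 234.7200 = -24.7200
P = C − (C − P) = 1.03 − (-24.7200) = 25.7500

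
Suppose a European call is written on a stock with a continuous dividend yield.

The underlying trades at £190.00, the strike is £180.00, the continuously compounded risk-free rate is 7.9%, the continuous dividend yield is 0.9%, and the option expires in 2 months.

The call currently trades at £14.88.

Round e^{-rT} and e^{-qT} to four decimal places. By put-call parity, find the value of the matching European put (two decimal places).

e^(−qT) = e^(−0.009·0.1667) = 0.9985;  e^(−rT) = e^(−0.079·0.1667) = 0.9869
Put-call parity: C − P = S·e^(−qT) − K·e^(−rT) = 190·0.9985 − 180·0.9869 = 189.7150 − 177.6420 = 12.0730
P = C − (C − P) = 14.88 − (12.0730) = 2.8070

£2.81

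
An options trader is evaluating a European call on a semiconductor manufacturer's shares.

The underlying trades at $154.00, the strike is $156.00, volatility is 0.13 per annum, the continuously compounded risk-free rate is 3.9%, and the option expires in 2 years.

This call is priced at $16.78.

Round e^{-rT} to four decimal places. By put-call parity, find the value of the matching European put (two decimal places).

e^(−rT) = e^(−0.039·2) = 0.9250
Put-call parity: C − P = S − K·e^(−rT) = 154 − 156·0.9250 = 154 − 144.3000 = 9.7000
P = C − (C − P) = 16.78 − (9.7000) = 7.0800

$7.08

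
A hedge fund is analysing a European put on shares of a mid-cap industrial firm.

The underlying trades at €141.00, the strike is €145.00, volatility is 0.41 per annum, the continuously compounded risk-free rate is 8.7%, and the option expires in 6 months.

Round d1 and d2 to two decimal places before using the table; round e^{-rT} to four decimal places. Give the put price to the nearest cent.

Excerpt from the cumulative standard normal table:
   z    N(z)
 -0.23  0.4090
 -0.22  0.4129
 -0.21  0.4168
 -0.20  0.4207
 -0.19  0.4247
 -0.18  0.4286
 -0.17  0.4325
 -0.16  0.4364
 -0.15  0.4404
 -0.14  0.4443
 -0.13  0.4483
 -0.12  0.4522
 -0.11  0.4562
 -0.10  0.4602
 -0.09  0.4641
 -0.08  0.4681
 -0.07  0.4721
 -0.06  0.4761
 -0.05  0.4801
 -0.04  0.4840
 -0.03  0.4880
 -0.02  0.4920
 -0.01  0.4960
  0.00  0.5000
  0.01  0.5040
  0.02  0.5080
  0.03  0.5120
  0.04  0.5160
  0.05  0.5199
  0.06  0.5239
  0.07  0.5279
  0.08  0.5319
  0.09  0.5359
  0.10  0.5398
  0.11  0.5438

€15.08

σ√T = 0.41·√0.5 = 0.2899
ln(S/K) + (r + σ²/2)T = ln(141/145) + (0.087 + 0.41²/2)·0.5 = -0.0280 + 0.0855 = 0.0576
d₁ = 0.0576 / 0.2899 = 0.1985 which rounds to 0.20
d₂ = d₁ − σ√T = 0.1985 − 0.2899 = -0.0914 which rounds to -0.09
e^(−rT) = e^(−0.087·0.5) = 0.9574
N(−d₂) = N(0.09) = 0.5359;  N(−d₁) = N(-0.20) = 0.4207
P = 145·0.9574·0.5359 − 141·0.4207 = 74.3952 − 59.3187 = 15.0765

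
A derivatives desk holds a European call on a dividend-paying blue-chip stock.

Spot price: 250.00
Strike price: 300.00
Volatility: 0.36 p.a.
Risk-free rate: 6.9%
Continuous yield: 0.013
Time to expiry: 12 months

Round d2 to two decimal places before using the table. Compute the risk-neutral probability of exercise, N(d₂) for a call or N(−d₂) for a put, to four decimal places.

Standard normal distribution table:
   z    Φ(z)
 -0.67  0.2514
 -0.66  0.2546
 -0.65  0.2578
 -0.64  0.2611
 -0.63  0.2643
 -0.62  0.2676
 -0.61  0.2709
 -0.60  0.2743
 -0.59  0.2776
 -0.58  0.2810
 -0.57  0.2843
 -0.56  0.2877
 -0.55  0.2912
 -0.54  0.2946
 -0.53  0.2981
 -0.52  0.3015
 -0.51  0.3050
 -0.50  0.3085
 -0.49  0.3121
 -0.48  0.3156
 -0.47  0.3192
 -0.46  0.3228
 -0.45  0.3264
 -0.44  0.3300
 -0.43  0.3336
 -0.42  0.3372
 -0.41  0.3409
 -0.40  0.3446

0.2981

σ√T = 0.36·√1 = 0.3600
d₁ = [ln(250/300) + (0.069 − 0.013 + 0.36²/2)·1] / 0.3600 = [-0.1823 + 0.1208] / 0.3600 = -0.1709 ≈ -0.17
d₂ = d₁ − σ√T = -0.1709 − 0.3600 = -0.5309 ≈ -0.53
Pr(exercise) under Q = N(d₂) = 0.2981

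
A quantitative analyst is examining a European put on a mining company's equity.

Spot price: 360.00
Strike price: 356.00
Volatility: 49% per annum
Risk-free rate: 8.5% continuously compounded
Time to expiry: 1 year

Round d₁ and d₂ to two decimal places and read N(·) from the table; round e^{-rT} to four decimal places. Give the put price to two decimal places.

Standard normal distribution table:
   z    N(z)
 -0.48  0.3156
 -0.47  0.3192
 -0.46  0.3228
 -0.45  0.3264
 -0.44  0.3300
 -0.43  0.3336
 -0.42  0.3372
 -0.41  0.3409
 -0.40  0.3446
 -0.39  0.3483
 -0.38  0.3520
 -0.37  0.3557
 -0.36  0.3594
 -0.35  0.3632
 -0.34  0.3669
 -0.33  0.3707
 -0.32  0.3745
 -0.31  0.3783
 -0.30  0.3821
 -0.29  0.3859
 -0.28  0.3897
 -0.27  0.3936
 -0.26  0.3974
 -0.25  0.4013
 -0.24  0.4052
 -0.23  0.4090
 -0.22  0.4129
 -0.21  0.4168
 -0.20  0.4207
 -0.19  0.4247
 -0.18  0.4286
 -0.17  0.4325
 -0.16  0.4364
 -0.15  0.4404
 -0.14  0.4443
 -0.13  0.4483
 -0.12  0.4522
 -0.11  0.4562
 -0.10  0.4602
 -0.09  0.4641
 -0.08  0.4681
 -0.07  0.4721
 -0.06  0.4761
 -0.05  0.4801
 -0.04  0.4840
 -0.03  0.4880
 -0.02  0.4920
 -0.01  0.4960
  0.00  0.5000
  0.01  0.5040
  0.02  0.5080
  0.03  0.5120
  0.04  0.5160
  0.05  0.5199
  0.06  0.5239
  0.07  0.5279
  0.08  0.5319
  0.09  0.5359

51.20

σ√T = 0.49·√1 = 0.4900
d₁ = [ln(360/356) + (0.085 + 0.49²/2)·1] / 0.4900 = [0.0112 + 0.2051] / 0.4900 = 0.4413 ⇒ 0.44
d₂ = d₁ − σ√T = 0.4413 − 0.4900 = -0.0487 ⇒ -0.05
exp(−rT) = exp(−0.085·1) = 0.9185
N(−d₂) = N(0.05) = 0.5199;  N(−d₁) = N(-0.44) = 0.3300
P = 356·0.9185·0.5199 − 360·0.3300 = 170.0000 − 118.8000 = 51.2000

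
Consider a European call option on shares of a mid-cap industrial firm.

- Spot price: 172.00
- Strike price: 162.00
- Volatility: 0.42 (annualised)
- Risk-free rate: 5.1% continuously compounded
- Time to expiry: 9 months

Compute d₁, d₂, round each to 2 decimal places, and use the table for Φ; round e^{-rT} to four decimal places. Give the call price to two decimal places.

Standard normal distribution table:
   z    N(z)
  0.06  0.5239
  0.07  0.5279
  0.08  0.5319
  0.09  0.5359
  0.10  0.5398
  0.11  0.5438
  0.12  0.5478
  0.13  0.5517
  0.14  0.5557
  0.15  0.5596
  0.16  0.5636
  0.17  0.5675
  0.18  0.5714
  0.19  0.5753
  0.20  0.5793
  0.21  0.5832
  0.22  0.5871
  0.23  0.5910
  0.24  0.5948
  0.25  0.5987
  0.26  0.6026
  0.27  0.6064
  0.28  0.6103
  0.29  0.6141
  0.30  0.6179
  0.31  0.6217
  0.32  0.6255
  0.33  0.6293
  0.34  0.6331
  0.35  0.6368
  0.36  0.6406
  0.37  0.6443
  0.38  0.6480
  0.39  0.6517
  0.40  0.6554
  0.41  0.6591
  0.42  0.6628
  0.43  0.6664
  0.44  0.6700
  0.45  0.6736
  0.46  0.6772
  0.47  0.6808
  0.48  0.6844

σ√T = 0.42 × 0.8660 = 0.3637
d₁ = [ln(172/162) + (0.051 + ½·0.42²)·0.75] / (σ√T) = (0.0599 + 0.1044) / 0.3637 = 0.4517 which rounds to 0.45
d₂ = 0.4517 − 0.3637 = 0.0880 which rounds to 0.09
e^(−rT) = e^(−0.051·0.75) = 0.9625
N(d₁) = N(0.45) = 0.6736;  N(d₂) = N(0.09) = 0.5359
C = 172·0.6736 − 162·0.9625·0.5359 = 115.8592 − 83.5602 = 32.2990

32.30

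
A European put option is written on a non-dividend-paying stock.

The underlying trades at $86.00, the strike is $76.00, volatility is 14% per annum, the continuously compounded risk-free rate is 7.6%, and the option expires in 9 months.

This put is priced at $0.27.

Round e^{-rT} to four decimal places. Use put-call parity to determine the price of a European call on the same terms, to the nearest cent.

$14.48

exp(−rT) = exp(−0.076·0.75) = 0.9446
Put-call parity: C − P = S − K·e^(−rT) = 86 − 76·0.9446 = 86 − 71.7896 = 14.2104
C = P + (C − P) = 0.27 + (14.2104) = 14.4804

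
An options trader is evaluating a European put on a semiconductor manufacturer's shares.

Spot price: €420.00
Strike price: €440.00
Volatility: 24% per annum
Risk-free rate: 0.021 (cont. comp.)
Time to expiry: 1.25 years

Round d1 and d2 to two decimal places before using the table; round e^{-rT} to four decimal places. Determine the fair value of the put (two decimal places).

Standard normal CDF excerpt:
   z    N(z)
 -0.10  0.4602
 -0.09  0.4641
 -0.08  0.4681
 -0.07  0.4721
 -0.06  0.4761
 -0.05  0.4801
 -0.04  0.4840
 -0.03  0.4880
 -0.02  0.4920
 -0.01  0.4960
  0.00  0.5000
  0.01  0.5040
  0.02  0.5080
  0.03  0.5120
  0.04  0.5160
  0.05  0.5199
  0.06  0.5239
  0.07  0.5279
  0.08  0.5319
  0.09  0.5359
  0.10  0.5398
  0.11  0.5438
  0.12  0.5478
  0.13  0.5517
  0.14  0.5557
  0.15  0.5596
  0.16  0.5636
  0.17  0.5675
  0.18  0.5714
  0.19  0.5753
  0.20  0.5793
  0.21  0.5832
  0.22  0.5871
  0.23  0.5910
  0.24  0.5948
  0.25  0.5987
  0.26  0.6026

€50.00

T = 1.25;  σ√T = 0.2683
d₁ = [ln(420/440) + (0.021 + 0.24²/2)·1.25] / 0.2683 = [-0.0465 + 0.0622] / 0.2683 = 0.0586 → 0.06
d₂ = d₁ − σ√T = 0.0586 − 0.2683 = -0.2097 → -0.21
e^(−rT) = e^(−0.021·1.25) = 0.9741
N(−d₂) = N(0.21) = 0.5832;  N(−d₁) = N(-0.06) = 0.4761
P = 440·0.9741·0.5832 − 420·0.4761 = 249.9619 − 199.9620 = 49.9999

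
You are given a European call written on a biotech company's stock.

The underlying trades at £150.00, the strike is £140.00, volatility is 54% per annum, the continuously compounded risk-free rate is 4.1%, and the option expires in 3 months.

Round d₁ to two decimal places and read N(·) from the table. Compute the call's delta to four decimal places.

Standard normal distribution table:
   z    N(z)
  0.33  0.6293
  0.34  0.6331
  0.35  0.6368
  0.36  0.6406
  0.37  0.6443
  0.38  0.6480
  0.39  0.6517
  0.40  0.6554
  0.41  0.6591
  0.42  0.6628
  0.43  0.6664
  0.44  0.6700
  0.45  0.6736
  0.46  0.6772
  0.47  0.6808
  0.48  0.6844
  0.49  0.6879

0.6664

σ√T = 0.54·√0.25 = 0.2700
d₁ = [ln(150/140) + (0.041 + ½·0.54²)·0.25] / (σ√T) = (0.0690 + 0.0467) / 0.2700 = 0.4285 ≈ 0.43
N(d₁) = N(0.43) = 0.6664
Δ_call = N(d₁) = 0.6664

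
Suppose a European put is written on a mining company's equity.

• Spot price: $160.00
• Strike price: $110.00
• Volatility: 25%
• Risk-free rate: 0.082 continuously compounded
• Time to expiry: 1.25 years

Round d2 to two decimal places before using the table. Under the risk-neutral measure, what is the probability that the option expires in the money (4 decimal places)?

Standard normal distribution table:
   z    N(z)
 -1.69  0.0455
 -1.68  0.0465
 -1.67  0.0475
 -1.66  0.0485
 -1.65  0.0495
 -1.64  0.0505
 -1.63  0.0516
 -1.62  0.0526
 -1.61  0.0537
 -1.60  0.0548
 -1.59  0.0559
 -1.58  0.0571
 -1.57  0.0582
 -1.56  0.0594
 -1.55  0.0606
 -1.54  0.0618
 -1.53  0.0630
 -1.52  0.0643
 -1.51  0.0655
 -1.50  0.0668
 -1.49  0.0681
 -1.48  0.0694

T = 1.25;  σ√T = 0.2795
ln(S/K) + (r + σ²/2)T = ln(160/110) + (0.082 + 0.25²/2)·1.25 = 0.3747 + 0.1416 = 0.5163
d₁ = 0.5163 / 0.2795 = 1.8470 which rounds to 1.85
d₂ = d₁ − σ√T = 1.8470 − 0.2795 = 1.5675 which rounds to 1.57
Risk-neutral Pr[S_T < K] = N(−d₂) = N(-1.57) = 0.0582

0.0582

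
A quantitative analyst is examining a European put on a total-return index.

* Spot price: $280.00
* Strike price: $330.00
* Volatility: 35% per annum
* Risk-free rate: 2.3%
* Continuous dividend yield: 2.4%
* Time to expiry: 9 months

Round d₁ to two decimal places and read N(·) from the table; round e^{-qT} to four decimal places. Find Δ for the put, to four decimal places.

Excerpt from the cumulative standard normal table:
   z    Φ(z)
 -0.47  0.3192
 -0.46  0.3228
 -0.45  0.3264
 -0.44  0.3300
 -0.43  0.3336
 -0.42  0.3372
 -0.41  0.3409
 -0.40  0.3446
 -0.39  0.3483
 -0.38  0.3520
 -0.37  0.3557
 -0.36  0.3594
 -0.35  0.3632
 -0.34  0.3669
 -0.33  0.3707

-0.6401

σ√T = 0.35 × 0.8660 = 0.3031
ln(S/K) + (r − q + σ²/2)T = ln(280/330) + (0.023 − 0.024 + 0.35²/2)·0.75 = -0.1643 + 0.0452 = -0.1191
d₁ = -0.1191 / 0.3031 = -0.3930 → -0.39
N(d₁) = N(-0.39) = 0.3483
Δ_put = exp(−qT)·(N(d₁) − 1) = 0.9822·(0.3483 − 1) = -0.6401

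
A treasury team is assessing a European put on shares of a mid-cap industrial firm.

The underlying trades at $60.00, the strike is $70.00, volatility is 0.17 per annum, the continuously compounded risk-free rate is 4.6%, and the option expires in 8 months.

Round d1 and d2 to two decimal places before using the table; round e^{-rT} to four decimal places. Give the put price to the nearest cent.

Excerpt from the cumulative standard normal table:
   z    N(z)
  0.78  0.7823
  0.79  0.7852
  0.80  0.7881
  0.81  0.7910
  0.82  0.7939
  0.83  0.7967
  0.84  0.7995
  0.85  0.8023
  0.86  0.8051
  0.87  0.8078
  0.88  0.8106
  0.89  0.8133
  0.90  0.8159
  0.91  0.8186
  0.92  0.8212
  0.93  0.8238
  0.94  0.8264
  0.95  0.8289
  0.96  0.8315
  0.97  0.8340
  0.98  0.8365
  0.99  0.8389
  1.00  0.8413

$8.81

T = 0.6667;  σ√T = 0.1388
d₁ = [ln(60/70) + (0.046 + 0.17²/2)·0.6667] / 0.1388 = [-0.1542 + 0.0403] / 0.1388 = -0.8202 → -0.82
d₂ = d₁ − σ√T = -0.8202 − 0.1388 = -0.9590 → -0.96
exp(−rT) = exp(−0.046·0.6667) = 0.9698
N(−d₂) = N(0.96) = 0.8315;  N(−d₁) = N(0.82) = 0.7939
P = 70·0.9698·0.8315 − 60·0.7939 = 56.4472 − 47.6340 = 8.8132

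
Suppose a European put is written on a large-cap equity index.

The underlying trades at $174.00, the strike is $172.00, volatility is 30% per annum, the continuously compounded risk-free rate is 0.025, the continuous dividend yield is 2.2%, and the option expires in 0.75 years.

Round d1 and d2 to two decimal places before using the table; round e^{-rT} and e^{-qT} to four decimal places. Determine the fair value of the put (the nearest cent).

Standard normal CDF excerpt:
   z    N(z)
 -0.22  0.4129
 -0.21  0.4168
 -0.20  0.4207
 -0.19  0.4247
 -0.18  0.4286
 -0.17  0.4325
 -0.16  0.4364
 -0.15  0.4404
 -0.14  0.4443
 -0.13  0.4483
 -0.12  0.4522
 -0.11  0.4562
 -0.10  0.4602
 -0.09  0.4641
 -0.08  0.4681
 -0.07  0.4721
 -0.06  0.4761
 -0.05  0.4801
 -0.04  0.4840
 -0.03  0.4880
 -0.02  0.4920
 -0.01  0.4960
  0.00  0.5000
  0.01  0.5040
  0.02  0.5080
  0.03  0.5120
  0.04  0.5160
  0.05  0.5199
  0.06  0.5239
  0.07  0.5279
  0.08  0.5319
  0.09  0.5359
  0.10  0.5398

$16.43

σ√T = 0.3·√0.75 = 0.2598
d₁ = [ln(174/172) + (0.025 − 0.022 + 0.3²/2)·0.75] / 0.2598 = [0.0116 + 0.0360] / 0.2598 = 0.1831 ≈ 0.18
d₂ = d₁ − σ√T = 0.1831 − 0.2598 = -0.0767 ≈ -0.08
exp(−qT) = exp(−0.022·0.75) = 0.9836;  exp(−rT) = exp(−0.025·0.75) = 0.9814
P = 172·0.9814·N(0.08) − 174·0.9836·N(-0.18) = 172·0.9814·0.5319 − 174·0.9836·0.4286 = 89.7851 − 73.3533 = 16.4318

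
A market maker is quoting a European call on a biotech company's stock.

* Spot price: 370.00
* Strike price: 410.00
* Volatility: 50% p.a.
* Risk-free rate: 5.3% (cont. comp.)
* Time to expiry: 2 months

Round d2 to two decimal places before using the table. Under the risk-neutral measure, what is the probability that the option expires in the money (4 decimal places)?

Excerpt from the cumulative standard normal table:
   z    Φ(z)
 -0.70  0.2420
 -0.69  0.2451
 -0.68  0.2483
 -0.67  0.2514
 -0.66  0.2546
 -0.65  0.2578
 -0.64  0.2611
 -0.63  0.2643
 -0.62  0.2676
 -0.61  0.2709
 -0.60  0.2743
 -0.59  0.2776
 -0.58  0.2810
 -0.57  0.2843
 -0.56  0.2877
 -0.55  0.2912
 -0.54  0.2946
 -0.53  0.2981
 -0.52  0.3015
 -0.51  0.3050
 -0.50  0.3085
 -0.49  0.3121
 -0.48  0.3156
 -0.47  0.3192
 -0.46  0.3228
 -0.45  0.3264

σ√T = 0.5·√0.1667 = 0.2041
ln(S/K) + (r + σ²/2)T = ln(370/410) + (0.053 + 0.5²/2)·0.1667 = -0.1027 + 0.0297 = -0.0730
d₁ = -0.0730 / 0.2041 = -0.3576 → -0.36
d₂ = d₁ − σ√T = -0.3576 − 0.2041 = -0.5617 → -0.56
Risk-neutral Pr[S_T > K] = N(d₂) = N(-0.56) = 0.2877

0.2877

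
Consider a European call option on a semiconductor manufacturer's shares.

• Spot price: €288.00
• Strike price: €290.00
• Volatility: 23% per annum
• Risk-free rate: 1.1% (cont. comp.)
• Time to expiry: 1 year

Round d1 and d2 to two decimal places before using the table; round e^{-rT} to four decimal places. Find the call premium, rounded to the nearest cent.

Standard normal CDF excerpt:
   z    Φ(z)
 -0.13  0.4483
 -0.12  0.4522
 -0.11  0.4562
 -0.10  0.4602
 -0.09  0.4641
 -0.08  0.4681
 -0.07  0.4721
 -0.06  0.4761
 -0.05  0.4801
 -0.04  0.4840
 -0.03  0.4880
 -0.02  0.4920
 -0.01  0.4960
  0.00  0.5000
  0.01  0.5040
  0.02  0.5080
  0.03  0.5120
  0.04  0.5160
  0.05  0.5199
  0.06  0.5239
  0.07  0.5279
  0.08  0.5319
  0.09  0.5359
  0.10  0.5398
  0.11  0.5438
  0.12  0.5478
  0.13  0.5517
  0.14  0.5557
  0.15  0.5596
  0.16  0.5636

€26.89

T = 1;  σ√T = 0.2300
d₁ = [ln(288/290) + (0.011 + 0.23²/2)·1] / 0.2300 = [-0.0069 + 0.0374] / 0.2300 = 0.1327 which rounds to 0.13
d₂ = d₁ − σ√T = 0.1327 − 0.2300 = -0.0973 which rounds to -0.10
exp(−rT) = exp(−0.011·1) = 0.9891
N(d₁) = N(0.13) = 0.5517;  N(d₂) = N(-0.10) = 0.4602
C = 288·0.5517 − 290·0.9891·0.4602 = 158.8896 − 132.0033 = 26.8863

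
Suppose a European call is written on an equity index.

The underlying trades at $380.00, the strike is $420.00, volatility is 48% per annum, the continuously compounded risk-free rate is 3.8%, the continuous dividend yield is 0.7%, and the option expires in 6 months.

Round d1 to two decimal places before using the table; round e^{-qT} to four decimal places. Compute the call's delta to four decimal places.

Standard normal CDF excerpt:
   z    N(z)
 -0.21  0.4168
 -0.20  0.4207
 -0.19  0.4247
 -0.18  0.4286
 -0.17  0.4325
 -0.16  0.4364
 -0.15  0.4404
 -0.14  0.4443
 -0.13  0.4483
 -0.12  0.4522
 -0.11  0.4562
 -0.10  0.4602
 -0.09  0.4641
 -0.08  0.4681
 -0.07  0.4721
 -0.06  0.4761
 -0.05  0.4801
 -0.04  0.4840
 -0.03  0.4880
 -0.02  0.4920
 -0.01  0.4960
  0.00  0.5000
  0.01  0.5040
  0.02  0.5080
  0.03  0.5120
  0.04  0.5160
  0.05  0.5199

σ√T = 0.48 × 0.7071 = 0.3394
d₁ = [ln(380/420) + (0.038 − 0.007 + 0.48²/2)·0.5] / 0.3394 = [-0.1001 + 0.0731] / 0.3394 = -0.0795 ≈ -0.08
N(d₁) = N(-0.08) = 0.4681
Δ_call = e^(−qT)·N(d₁) = 0.9965·0.4681 = 0.4665

0.4665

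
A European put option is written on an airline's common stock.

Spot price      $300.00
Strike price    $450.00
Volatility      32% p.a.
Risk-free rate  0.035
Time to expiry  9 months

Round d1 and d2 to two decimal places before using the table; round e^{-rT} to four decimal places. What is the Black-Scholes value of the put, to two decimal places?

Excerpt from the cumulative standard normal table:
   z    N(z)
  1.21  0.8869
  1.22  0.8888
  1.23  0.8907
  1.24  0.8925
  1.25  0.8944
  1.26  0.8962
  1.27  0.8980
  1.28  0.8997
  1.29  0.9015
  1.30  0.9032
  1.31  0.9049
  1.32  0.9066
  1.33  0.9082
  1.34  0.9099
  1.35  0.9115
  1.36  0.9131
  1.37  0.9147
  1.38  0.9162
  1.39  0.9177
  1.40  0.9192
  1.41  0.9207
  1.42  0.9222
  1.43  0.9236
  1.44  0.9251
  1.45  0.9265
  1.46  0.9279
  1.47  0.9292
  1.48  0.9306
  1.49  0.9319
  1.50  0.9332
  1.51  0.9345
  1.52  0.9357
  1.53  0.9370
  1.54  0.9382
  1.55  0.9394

$142.42

σ√T = 0.32 × 0.8660 = 0.2771
d₁ = [ln(300/450) + (0.035 + 0.32²/2)·0.75] / 0.2771 = [-0.4055 + 0.0646] / 0.2771 = -1.2298 ⇒ -1.23
d₂ = d₁ − σ√T = -1.2298 − 0.2771 = -1.5069 ⇒ -1.51
e^(−rT) = e^(−0.035·0.75) = 0.9741
N(−d₂) = N(1.51) = 0.9345;  N(−d₁) = N(1.23) = 0.8907
P = 450·0.9741·0.9345 − 300·0.8907 = 409.6334 − 267.2100 = 142.4234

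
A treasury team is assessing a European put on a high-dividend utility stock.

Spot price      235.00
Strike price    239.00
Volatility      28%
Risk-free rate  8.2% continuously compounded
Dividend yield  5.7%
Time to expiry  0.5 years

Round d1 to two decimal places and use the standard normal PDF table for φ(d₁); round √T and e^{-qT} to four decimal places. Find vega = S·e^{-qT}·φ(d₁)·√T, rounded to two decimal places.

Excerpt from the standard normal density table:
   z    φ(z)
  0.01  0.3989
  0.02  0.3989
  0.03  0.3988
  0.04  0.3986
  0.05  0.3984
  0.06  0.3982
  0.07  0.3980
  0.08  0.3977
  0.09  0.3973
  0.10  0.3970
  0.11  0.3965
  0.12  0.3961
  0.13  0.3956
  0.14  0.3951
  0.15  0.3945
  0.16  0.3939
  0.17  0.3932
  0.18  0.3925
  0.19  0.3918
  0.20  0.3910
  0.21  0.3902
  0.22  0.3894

64.23

σ√T = 0.28 × 0.7071 = 0.1980
d₁ = [ln(235/239) + (0.082 − 0.057 + 0.28²/2)·0.5] / 0.1980 = [-0.0169 + 0.0321] / 0.1980 = 0.0769 ⇒ 0.08
√T = √0.5 = 0.7071
φ(d₁) = φ(0.08) = 0.3977
exp(−qT) = exp(−0.057·0.5) = 0.9719
vega = S·exp(−qT)·φ(d₁)·√T = 235·0.9719·0.3977·0.7071 = 64.2282
(Vega is the same for a European call and put with the same parameters.)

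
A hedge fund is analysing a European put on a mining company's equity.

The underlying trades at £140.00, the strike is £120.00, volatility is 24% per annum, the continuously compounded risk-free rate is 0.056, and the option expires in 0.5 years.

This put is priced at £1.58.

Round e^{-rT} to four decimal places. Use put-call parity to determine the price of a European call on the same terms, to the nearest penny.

exp(−rT) = exp(−0.056·0.5) = 0.9724
Put-call parity: C − P = S − K·e^(−rT) = 140 − 120·0.9724 = 140 − 116.6880 = 23.3120
C = P + (C − P) = 1.58 + (23.3120) = 24.8920

£24.89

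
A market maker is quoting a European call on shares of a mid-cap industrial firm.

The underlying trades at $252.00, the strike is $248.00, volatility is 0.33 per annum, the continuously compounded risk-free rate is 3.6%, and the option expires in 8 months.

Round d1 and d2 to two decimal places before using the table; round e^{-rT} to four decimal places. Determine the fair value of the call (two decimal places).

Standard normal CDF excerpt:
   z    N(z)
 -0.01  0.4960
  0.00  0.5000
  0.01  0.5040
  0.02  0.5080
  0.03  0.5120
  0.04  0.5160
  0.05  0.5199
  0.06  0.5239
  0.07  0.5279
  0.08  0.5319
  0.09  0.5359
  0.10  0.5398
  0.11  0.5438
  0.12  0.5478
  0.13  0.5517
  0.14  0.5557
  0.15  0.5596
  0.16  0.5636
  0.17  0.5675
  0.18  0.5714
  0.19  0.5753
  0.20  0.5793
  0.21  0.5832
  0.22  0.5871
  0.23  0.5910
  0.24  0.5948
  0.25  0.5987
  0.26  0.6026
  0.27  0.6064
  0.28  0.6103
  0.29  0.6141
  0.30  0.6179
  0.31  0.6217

σ√T = 0.33 × 0.8165 = 0.2694
d₁ = [ln(252/248) + (0.036 + 0.33²/2)·0.6667] / 0.2694 = [0.0160 + 0.0603] / 0.2694 = 0.2832 ≈ 0.28
d₂ = d₁ − σ√T = 0.2832 − 0.2694 = 0.0137 ≈ 0.01
exp(−rT) = exp(−0.036·0.6667) = 0.9763
C = 252·N(0.28) − 248·0.9763·N(0.01) = 252·0.6103 − 248·0.9763·0.5040 = 153.7956 − 122.0297 = 31.7659

$31.77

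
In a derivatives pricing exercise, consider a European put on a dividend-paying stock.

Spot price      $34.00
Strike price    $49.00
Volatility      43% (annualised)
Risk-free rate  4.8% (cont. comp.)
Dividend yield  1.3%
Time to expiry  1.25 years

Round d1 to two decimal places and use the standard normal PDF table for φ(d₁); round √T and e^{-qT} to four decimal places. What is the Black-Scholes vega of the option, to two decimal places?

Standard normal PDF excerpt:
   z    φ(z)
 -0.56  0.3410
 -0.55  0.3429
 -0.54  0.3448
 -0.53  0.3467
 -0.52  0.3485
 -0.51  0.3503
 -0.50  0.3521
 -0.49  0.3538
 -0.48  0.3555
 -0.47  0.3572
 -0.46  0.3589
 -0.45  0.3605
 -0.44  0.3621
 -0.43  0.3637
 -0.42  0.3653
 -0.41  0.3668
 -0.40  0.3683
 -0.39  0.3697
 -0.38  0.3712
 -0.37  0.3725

13.60

σ√T = 0.43 × 1.1180 = 0.4808
d₁ = [ln(34/49) + (0.048 − 0.013 + 0.43²/2)·1.25] / 0.4808 = [-0.3655 + 0.1593] / 0.4808 = -0.4288 → -0.43
√T = √1.25 = 1.1180
φ(d₁) = φ(-0.43) = 0.3637
exp(−qT) = exp(−0.013·1.25) = 0.9839
vega = S·exp(−qT)·φ(d₁)·√T = 34·0.9839·0.3637·1.1180 = 13.6024
(The call has the same vega.)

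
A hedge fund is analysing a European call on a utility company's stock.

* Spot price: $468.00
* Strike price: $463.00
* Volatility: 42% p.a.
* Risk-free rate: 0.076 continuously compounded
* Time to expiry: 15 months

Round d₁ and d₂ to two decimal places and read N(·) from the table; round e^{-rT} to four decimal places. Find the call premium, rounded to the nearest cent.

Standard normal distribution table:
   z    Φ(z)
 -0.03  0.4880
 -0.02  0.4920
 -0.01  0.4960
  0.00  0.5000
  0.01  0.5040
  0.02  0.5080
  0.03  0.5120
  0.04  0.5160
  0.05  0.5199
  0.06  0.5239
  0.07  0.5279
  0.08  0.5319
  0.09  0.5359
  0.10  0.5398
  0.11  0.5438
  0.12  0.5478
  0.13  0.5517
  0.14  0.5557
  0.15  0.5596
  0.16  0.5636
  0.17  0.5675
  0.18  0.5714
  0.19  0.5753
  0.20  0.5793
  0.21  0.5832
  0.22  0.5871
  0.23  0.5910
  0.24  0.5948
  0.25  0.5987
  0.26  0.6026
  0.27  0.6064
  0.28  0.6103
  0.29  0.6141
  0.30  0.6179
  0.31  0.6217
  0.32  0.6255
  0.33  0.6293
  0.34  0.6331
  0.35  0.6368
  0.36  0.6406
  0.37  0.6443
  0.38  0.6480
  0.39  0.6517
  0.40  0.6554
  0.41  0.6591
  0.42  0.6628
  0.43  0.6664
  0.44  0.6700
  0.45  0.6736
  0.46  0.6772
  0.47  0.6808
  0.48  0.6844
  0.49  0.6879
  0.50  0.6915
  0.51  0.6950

$108.09

σ√T = 0.42 × 1.1180 = 0.4696
d₁ = [ln(468/463) + (0.076 + ½·0.42²)·1.25] / (σ√T) = (0.0107 + 0.2052) / 0.4696 = 0.4600 ⇒ 0.46
d₂ = 0.4600 − 0.4696 = -0.0096 ⇒ -0.01
e^(−rT) = e^(−0.076·1.25) = 0.9094
N(d₁) = N(0.46) = 0.6772;  N(d₂) = N(-0.01) = 0.4960
C = 468·0.6772 − 463·0.9094·0.4960 = 316.9296 − 208.8419 = 108.0877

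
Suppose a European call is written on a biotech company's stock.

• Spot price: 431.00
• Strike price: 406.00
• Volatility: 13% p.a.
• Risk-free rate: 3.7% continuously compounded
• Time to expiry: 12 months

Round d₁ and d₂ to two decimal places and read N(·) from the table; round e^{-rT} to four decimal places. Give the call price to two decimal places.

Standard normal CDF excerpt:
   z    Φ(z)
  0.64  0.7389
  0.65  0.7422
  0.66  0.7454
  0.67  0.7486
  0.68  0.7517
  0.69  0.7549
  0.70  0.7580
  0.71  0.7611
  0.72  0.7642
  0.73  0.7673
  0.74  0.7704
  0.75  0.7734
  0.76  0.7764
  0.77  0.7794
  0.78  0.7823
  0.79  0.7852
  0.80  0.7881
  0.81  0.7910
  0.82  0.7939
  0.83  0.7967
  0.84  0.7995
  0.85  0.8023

46.81

T = 1;  σ√T = 0.1300
d₁ = [ln(431/406) + (0.037 + 0.13²/2)·1] / 0.1300 = [0.0598 + 0.0454] / 0.1300 = 0.8093 → 0.81
d₂ = d₁ − σ√T = 0.8093 − 0.1300 = 0.6793 → 0.68
e^(−rT) = e^(−0.037·1) = 0.9637
N(d₁) = N(0.81) = 0.7910;  N(d₂) = N(0.68) = 0.7517
C = 431·0.7910 − 406·0.9637·0.7517 = 340.9210 − 294.1118 = 46.8092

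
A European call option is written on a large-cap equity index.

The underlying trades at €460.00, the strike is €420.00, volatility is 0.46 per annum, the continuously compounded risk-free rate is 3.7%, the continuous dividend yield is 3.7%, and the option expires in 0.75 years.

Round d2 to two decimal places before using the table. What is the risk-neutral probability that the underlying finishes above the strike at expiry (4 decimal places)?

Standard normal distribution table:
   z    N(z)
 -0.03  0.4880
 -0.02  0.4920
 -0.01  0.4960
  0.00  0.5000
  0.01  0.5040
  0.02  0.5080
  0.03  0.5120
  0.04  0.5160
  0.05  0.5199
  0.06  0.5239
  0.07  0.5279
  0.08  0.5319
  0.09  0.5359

0.5120

σ√T = 0.46·√0.75 = 0.3984
ln(S/K) + (r − q + σ²/2)T = ln(460/420) + (0.037 − 0.037 + 0.46²/2)·0.75 = 0.0910 + 0.0794 = 0.1703
d₁ = 0.1703 / 0.3984 = 0.4275 → 0.43
d₂ = d₁ − σ√T = 0.4275 − 0.3984 = 0.0292 → 0.03
Risk-neutral Pr[S_T > K] = N(d₂) = N(0.03) = 0.5120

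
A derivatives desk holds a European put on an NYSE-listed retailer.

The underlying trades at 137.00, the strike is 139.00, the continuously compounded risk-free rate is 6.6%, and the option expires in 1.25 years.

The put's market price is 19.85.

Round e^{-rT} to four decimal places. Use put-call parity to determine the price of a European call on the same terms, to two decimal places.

exp(−rT) = exp(−0.066·1.25) = 0.9208
Put-call parity: C − P = S − K·e^(−rT) = 137 − 139·0.9208 = 137 − 127.9912 = 9.0088
C = P + (C − P) = 19.85 + (9.0088) = 28.8588

28.86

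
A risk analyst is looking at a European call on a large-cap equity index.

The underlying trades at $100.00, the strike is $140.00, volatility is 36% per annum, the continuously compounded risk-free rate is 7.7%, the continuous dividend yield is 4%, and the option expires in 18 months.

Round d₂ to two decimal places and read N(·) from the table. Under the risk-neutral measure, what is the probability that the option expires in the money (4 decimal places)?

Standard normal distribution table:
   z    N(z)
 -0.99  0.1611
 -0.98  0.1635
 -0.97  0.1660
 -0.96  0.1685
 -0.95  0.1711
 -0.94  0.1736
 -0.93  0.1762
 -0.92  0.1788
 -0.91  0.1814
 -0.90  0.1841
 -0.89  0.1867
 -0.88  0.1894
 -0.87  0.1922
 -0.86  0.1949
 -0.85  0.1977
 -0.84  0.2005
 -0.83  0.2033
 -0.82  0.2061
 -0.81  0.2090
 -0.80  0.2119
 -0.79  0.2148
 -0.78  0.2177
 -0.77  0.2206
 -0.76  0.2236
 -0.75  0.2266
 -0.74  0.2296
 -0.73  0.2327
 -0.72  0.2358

σ√T = 0.36·√1.5 = 0.4409
d₁ = [ln(100/140) + (0.077 − 0.04 + 0.36²/2)·1.5] / 0.4409 = [-0.3365 + 0.1527] / 0.4409 = -0.4168 which rounds to -0.42
d₂ = d₁ − σ√T = -0.4168 − 0.4409 = -0.8577 which rounds to -0.86
Risk-neutral Pr[S_T > K] = N(d₂) = N(-0.86) = 0.1949

0.1949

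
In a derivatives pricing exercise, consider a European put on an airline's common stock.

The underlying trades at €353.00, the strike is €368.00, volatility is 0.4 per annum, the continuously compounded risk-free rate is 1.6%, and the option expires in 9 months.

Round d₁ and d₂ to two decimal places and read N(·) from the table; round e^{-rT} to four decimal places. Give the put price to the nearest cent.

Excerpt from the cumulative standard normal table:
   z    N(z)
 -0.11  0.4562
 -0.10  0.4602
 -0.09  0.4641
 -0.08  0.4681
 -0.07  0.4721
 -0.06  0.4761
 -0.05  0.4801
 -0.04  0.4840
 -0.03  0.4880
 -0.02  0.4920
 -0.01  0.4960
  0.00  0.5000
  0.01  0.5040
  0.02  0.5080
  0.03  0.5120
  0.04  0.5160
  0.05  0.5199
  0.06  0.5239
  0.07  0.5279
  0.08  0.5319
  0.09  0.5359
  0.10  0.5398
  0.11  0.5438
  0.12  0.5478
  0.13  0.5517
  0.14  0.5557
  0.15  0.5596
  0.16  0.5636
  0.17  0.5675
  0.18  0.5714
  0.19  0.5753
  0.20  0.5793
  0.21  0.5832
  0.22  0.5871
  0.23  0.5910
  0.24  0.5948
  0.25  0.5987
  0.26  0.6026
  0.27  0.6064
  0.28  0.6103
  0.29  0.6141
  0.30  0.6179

€55.29

σ√T = 0.4 × 0.8660 = 0.3464
d₁ = [ln(353/368) + (0.016 + 0.4²/2)·0.75] / 0.3464 = [-0.0416 + 0.0720] / 0.3464 = 0.0877 → 0.09
d₂ = d₁ − σ√T = 0.0877 − 0.3464 = -0.2587 → -0.26
exp(−rT) = exp(−0.016·0.75) = 0.9881
P = 368·0.9881·N(0.26) − 353·N(-0.09) = 368·0.9881·0.6026 − 353·0.4641 = 219.1179 − 163.8273 = 55.2906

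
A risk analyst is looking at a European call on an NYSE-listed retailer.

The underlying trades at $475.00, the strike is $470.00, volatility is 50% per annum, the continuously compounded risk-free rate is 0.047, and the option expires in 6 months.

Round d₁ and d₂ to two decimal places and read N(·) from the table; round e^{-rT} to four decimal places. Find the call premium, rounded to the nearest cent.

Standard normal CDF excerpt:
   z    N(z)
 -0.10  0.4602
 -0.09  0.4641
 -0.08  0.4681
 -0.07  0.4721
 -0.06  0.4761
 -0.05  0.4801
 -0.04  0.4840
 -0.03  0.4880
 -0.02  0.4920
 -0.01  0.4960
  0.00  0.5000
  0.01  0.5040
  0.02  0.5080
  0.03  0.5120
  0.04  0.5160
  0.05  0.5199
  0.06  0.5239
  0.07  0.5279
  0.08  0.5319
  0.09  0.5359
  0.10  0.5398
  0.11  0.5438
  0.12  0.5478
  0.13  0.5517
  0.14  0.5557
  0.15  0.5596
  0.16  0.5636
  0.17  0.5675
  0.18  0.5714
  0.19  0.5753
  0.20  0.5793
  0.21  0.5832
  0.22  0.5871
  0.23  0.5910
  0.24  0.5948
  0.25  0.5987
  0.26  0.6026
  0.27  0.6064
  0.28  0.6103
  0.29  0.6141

σ√T = 0.5 × 0.7071 = 0.3536
d₁ = [ln(475/470) + (0.047 + 0.5²/2)·0.5] / 0.3536 = [0.0106 + 0.0860] / 0.3536 = 0.2732 ⇒ 0.27
d₂ = d₁ − σ√T = 0.2732 − 0.3536 = -0.0804 ⇒ -0.08
e^(−rT) = e^(−0.047·0.5) = 0.9768
C = 475·N(0.27) − 470·0.9768·N(-0.08) = 475·0.6064 − 470·0.9768·0.4681 = 288.0400 − 214.9028 = 73.1372

$73.14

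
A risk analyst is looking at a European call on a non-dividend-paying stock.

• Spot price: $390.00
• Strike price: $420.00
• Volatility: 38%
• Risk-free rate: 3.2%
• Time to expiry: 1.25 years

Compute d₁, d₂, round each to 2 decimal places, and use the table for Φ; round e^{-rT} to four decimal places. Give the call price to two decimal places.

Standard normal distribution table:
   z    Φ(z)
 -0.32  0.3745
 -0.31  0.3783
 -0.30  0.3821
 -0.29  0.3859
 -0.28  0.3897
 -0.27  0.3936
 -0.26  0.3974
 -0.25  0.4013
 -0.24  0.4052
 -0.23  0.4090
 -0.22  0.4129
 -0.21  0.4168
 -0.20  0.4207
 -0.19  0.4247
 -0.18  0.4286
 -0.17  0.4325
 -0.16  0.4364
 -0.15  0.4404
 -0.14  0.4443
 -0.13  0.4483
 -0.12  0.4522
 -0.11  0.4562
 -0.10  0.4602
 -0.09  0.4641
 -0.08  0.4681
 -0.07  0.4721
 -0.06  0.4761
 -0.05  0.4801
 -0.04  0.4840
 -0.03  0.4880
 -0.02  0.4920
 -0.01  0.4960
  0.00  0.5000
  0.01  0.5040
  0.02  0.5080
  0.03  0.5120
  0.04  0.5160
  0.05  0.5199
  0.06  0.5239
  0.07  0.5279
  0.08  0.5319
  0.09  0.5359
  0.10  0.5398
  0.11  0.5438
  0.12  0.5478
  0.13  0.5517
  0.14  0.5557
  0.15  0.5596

T = 1.25;  σ√T = 0.4249
ln(S/K) + (r + σ²/2)T = ln(390/420) + (0.032 + 0.38²/2)·1.25 = -0.0741 + 0.1303 = 0.0561
d₁ = 0.0561 / 0.4249 = 0.1321 which rounds to 0.13
d₂ = d₁ − σ√T = 0.1321 − 0.4249 = -0.2927 which rounds to -0.29
e^(−rT) = e^(−0.032·1.25) = 0.9608
N(d₁) = N(0.13) = 0.5517;  N(d₂) = N(-0.29) = 0.3859
C = 390·0.5517 − 420·0.9608·0.3859 = 215.1630 − 155.7245 = 59.4385

$59.44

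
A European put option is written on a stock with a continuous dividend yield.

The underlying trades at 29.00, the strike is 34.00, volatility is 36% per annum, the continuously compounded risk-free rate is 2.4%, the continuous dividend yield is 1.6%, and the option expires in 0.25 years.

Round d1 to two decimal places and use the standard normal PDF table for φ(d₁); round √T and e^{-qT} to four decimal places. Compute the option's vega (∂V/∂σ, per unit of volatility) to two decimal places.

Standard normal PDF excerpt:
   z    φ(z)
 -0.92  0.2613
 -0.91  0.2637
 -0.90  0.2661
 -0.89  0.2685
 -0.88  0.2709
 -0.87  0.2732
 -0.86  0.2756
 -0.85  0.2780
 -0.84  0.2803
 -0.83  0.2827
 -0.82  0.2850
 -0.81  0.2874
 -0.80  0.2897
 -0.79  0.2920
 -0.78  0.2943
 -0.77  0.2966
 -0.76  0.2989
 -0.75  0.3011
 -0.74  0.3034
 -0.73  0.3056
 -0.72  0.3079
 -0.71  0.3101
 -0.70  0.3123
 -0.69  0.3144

4.25

σ√T = 0.36·√0.25 = 0.1800
d₁ = [ln(29/34) + (0.024 − 0.016 + ½·0.36²)·0.25] / (σ√T) = (-0.1591 + 0.0182) / 0.1800 = -0.7826 which rounds to -0.78
√T = √0.25 = 0.5000
φ(d₁) = φ(-0.78) = 0.2943
e^(−qT) = e^(−0.016·0.25) = 0.9960
vega = S·e^(−qT)·φ(d₁)·√T = 29·0.9960·0.2943·0.5000 = 4.2503
(Call and put vega coincide under Black-Scholes.)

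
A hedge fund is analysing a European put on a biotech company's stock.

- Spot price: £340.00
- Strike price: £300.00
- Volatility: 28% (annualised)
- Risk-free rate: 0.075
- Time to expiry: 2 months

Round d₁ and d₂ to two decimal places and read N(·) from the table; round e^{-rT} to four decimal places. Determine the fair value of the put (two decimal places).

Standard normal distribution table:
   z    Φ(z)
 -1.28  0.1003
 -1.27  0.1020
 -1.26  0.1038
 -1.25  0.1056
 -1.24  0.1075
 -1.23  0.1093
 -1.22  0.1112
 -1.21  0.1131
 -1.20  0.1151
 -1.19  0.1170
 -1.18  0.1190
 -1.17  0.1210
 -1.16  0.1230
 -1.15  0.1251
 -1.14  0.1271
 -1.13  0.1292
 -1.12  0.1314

£1.77

σ√T = 0.28·√0.1667 = 0.1143
d₁ = [ln(340/300) + (0.075 + 0.28²/2)·0.1667] / 0.1143 = [0.1252 + 0.0190] / 0.1143 = 1.2615 ≈ 1.26
d₂ = d₁ − σ√T = 1.2615 − 0.1143 = 1.1471 ≈ 1.15
exp(−rT) = exp(−0.075·0.1667) = 0.9876
N(−d₂) = N(-1.15) = 0.1251;  N(−d₁) = N(-1.26) = 0.1038
P = 300·0.9876·0.1251 − 340·0.1038 = 37.0646 − 35.2920 = 1.7726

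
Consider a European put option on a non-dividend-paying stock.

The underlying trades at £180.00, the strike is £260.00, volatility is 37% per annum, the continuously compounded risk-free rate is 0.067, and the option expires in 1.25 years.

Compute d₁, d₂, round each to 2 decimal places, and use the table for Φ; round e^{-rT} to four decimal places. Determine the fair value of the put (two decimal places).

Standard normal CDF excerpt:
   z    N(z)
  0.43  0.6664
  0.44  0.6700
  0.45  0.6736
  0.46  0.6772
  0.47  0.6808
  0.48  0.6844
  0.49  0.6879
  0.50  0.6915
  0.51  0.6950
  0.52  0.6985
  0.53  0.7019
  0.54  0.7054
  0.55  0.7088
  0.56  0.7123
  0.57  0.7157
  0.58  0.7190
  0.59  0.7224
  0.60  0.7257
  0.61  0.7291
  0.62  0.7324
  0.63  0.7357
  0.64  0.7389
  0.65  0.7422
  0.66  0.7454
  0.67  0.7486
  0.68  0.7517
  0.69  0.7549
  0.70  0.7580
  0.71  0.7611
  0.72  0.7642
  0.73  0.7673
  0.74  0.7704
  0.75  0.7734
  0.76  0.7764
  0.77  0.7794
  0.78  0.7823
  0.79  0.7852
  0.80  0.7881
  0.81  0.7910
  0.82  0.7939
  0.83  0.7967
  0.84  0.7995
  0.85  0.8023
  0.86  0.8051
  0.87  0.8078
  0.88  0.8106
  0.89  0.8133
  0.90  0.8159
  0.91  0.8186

σ√T = 0.37·√1.25 = 0.4137
d₁ = [ln(180/260) + (0.067 + ½·0.37²)·1.25] / (σ√T) = (-0.3677 + 0.1693) / 0.4137 = -0.4796 which rounds to -0.48
d₂ = -0.4796 − 0.4137 = -0.8933 which rounds to -0.89
e^(−rT) = e^(−0.067·1.25) = 0.9197
P = 260·0.9197·N(0.89) − 180·N(0.48) = 260·0.9197·0.8133 − 180·0.6844 = 194.4779 − 123.1920 = 71.2859

£71.29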